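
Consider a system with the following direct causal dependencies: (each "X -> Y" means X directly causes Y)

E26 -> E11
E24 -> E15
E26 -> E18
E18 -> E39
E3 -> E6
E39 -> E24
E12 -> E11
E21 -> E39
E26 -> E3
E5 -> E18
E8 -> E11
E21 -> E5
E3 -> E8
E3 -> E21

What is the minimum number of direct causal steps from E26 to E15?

Shortest chain: E26 → E18 → E39 → E24 → E15.

4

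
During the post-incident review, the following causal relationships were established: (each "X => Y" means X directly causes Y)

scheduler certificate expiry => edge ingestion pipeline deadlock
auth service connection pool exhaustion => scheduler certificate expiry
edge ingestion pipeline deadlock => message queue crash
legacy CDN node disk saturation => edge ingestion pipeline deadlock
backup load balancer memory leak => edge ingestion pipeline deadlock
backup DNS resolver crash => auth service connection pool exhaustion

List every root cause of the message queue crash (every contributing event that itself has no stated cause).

the backup DNS resolver crash, the backup load balancer memory leak, the legacy CDN node disk saturation

Tracing upstream from the message queue crash: the message queue crash ← the edge ingestion pipeline deadlock ← the backup load balancer memory leak.
A separate upstream branch: the message queue crash ← the edge ingestion pipeline deadlock ← the scheduler certificate expiry ← the auth service connection pool exhaustion ← the backup DNS resolver crash.
A separate upstream branch: the message queue crash ← the edge ingestion pipeline deadlock ← the legacy CDN node disk saturation.
Each of those chain origins has no stated cause.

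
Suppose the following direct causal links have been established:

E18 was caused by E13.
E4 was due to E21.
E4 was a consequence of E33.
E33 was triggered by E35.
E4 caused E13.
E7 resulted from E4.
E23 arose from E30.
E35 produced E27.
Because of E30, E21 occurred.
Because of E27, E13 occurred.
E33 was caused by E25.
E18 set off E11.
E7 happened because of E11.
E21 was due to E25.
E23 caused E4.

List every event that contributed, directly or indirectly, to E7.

E11, E13, E18, E21, E23, E25, E27, E30, E33, E35, E4

Immediate causes of E7: E4, E11.
Further upstream: E30, E25, E23, E21, E35, E33, E27, E13, E18.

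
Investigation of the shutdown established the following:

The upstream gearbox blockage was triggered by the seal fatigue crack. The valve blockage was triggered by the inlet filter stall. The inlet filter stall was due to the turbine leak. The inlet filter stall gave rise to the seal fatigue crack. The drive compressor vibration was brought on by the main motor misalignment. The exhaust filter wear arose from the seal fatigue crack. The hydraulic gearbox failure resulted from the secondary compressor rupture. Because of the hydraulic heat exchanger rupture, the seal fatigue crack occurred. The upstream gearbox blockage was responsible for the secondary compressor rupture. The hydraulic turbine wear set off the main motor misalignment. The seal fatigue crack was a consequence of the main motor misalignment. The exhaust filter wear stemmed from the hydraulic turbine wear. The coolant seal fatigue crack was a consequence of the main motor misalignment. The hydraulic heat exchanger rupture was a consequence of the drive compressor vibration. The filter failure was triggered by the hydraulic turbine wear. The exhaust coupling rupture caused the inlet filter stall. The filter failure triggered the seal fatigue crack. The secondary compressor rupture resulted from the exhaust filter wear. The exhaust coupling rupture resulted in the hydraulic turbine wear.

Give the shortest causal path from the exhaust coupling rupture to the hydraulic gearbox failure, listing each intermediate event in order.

the exhaust coupling rupture → the hydraulic turbine wear
the hydraulic turbine wear → the exhaust filter wear
the exhaust filter wear → the secondary compressor rupture
the secondary compressor rupture → the hydraulic gearbox failure
Length: 4 steps.

the exhaust coupling rupture → the hydraulic turbine wear → the exhaust filter wear → the secondary compressor rupture → the hydraulic gearbox failure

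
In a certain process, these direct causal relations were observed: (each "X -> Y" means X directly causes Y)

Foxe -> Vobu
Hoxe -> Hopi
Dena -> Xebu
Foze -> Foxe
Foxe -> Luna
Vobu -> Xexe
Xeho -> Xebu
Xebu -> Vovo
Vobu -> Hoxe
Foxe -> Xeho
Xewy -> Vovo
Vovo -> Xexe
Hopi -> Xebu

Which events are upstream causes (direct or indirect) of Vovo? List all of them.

Dena, Foxe, Foze, Hopi, Hoxe, Vobu, Xebu, Xeho, Xewy

Immediate causes of Vovo: Xewy, Xebu.
Further upstream: Foze, Dena, Foxe, Vobu, Hoxe, Xeho, Hopi.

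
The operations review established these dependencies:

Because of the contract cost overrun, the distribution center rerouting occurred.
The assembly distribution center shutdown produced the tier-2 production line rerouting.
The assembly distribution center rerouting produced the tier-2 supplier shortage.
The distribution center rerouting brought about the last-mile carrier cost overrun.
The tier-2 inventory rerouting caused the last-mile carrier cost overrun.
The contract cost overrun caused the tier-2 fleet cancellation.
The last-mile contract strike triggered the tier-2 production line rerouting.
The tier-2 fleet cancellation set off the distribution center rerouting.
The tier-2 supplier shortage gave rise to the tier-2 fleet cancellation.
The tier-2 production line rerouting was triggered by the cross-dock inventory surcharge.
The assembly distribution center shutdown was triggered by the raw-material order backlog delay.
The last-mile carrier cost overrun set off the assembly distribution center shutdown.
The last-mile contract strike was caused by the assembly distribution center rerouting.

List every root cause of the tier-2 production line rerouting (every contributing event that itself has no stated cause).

the assembly distribution center rerouting, the contract cost overrun, the cross-dock inventory surcharge, the raw-material order backlog delay, the tier-2 inventory rerouting

Tracing upstream from the tier-2 production line rerouting: the tier-2 production line rerouting ← the last-mile contract strike ← the assembly distribution center rerouting.
A separate upstream branch: the tier-2 production line rerouting ← the assembly distribution center shutdown ← the last-mile carrier cost overrun ← the tier-2 inventory rerouting.
A separate upstream branch: the tier-2 production line rerouting ← the assembly distribution center shutdown ← the last-mile carrier cost overrun ← the distribution center rerouting ← the contract cost overrun.
A separate upstream branch: the tier-2 production line rerouting ← the assembly distribution center shutdown ← the raw-material order backlog delay.
A separate upstream branch: the tier-2 production line rerouting ← the cross-dock inventory surcharge.
Each of those chain origins has no stated cause.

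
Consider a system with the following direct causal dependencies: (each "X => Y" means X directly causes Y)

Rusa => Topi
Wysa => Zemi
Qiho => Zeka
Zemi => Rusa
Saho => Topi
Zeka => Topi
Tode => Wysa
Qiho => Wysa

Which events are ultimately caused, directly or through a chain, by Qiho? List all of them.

Rusa, Topi, Wysa, Zeka, Zemi

Direct effects: Wysa, Zeka.
2 steps out: Zemi, Topi.
3 steps out: Rusa.
Not reachable from it: Tode, Saho.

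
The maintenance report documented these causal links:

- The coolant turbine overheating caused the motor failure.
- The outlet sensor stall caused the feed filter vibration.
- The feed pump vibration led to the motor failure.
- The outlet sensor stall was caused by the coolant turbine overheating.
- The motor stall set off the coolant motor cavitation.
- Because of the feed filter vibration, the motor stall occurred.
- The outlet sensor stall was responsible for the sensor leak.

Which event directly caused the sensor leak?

the outlet sensor stall

Upstream contributors include the coolant turbine overheating, but only the outlet sensor stall feeds directly into the sensor leak.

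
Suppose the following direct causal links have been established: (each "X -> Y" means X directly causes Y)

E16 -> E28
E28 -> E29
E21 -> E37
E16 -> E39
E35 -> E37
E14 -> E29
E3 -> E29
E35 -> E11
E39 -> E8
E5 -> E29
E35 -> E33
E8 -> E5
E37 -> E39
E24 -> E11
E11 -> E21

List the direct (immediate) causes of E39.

E16, E37

Upstream contributors include E24, E35, E11, E21, but only E16, E37 feed directly into E39.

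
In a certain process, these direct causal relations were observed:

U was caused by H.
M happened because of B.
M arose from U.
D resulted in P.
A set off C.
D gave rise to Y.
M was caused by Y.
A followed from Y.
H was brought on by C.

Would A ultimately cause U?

There is a causal chain: A → C → H → U.

Yes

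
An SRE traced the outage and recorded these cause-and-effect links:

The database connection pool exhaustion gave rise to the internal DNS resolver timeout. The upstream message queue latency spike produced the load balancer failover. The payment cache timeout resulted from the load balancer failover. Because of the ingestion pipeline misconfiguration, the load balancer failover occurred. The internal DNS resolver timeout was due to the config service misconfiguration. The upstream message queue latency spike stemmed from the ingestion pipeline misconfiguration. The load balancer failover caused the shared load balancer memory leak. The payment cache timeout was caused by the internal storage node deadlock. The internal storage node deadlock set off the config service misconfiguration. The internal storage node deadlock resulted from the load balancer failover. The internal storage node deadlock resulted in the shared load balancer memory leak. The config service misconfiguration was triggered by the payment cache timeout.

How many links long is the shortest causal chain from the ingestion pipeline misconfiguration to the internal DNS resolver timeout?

Shortest chain: the ingestion pipeline misconfiguration → the load balancer failover → the internal storage node deadlock → the config service misconfiguration → the internal DNS resolver timeout.

4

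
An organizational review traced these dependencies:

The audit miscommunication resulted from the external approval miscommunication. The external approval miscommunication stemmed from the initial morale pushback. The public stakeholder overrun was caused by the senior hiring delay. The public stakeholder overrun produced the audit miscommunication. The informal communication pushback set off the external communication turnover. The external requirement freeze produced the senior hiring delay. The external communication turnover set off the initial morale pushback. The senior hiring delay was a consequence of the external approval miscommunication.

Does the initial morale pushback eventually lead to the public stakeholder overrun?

There is a causal chain: the initial morale pushback → the external approval miscommunication → the senior hiring delay → the public stakeholder overrun.

Yes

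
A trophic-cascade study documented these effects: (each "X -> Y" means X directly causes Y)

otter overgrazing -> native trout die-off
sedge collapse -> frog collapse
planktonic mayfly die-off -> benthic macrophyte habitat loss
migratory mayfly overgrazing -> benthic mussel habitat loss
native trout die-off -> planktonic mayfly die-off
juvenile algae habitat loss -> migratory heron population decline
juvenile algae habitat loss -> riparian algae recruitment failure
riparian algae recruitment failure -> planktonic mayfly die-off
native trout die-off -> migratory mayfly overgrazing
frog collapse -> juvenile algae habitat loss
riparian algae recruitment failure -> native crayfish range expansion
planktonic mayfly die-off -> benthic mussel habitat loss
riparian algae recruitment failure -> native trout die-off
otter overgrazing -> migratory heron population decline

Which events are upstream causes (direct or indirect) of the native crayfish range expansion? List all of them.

the frog collapse, the juvenile algae habitat loss, the riparian algae recruitment failure, the sedge collapse

Immediate cause of the native crayfish range expansion: the riparian algae recruitment failure.
Further upstream: the sedge collapse, the frog collapse, the juvenile algae habitat loss.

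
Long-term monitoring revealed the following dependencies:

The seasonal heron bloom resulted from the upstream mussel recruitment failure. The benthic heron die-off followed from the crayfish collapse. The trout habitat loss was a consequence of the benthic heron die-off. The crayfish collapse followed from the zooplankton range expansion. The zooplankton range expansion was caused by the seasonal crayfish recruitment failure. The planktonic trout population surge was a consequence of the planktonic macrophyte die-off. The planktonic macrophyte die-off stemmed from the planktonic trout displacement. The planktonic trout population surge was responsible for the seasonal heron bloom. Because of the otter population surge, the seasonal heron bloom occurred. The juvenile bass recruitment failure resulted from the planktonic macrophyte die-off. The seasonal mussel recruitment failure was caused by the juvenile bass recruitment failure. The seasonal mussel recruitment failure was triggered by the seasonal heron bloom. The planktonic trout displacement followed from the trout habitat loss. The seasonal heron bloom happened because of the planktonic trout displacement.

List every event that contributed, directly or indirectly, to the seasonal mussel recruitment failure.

Immediate causes of the seasonal mussel recruitment failure: the juvenile bass recruitment failure, the seasonal heron bloom.
Further upstream: the seasonal crayfish recruitment failure, the zooplankton range expansion, the otter population surge, the crayfish collapse, the benthic heron die-off, the trout habitat loss, the planktonic trout displacement, the planktonic macrophyte die-off, the upstream mussel recruitment failure, the planktonic trout population surge.

the benthic heron die-off, the crayfish collapse, the juvenile bass recruitment failure, the otter population surge, the planktonic macrophyte die-off, the planktonic trout displacement, the planktonic trout population surge, the seasonal crayfish recruitment failure, the seasonal heron bloom, the trout habitat loss, the upstream mussel recruitment failure, the zooplankton range expansion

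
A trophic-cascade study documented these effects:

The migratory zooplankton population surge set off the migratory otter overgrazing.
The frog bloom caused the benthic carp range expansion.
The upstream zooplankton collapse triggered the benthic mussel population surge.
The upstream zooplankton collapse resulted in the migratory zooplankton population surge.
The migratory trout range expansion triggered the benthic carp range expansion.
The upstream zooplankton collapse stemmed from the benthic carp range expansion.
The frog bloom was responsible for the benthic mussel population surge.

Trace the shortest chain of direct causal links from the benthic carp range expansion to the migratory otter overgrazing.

the benthic carp range expansion → the upstream zooplankton collapse → the migratory zooplankton population surge → the migratory otter overgrazing

the benthic carp range expansion → the upstream zooplankton collapse
the upstream zooplankton collapse → the migratory zooplankton population surge
the migratory zooplankton population surge → the migratory otter overgrazing
Length: 3 steps.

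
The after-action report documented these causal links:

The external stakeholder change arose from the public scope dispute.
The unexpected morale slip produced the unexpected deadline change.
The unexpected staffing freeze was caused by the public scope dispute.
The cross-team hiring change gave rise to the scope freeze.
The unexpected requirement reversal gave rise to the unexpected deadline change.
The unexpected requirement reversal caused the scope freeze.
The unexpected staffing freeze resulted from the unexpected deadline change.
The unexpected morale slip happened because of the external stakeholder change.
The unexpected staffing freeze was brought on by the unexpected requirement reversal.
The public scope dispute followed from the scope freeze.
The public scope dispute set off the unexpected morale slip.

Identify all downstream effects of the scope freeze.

the external stakeholder change, the public scope dispute, the unexpected deadline change, the unexpected morale slip, the unexpected staffing freeze

Direct effects: the public scope dispute.
2 steps out: the external stakeholder change, the unexpected morale slip, the unexpected staffing freeze.
3 steps out: the unexpected deadline change.
Not reachable from it: the unexpected requirement reversal, the cross-team hiring change.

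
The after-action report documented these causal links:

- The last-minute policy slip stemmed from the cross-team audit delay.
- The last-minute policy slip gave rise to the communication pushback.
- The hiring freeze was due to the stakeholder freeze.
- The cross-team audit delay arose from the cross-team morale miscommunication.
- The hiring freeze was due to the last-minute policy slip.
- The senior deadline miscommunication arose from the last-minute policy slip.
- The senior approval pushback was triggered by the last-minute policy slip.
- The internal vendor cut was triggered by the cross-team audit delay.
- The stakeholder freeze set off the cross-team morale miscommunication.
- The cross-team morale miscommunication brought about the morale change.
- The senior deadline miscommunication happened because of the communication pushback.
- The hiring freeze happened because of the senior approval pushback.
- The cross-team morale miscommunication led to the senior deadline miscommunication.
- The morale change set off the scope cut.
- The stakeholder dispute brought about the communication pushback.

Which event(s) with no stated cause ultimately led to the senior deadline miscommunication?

Tracing upstream from the senior deadline miscommunication: the senior deadline miscommunication ← the cross-team morale miscommunication ← the stakeholder freeze.
A separate upstream branch: the senior deadline miscommunication ← the communication pushback ← the stakeholder dispute.
Each of those chain origins has no stated cause.

the stakeholder dispute, the stakeholder freeze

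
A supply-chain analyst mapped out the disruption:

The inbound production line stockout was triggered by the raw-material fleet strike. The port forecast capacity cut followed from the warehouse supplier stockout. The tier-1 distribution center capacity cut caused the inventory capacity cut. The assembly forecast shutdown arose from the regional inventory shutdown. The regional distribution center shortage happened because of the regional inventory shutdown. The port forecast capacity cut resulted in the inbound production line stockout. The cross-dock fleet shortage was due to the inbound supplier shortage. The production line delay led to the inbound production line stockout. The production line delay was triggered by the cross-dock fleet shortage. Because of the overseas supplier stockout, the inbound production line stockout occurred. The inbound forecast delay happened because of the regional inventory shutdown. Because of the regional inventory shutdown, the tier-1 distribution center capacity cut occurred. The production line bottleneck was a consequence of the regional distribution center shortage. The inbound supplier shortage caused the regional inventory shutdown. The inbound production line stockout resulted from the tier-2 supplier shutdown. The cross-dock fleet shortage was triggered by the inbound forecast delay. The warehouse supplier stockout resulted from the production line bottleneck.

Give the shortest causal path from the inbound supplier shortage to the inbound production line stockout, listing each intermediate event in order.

the inbound supplier shortage → the cross-dock fleet shortage → the production line delay → the inbound production line stockout

the inbound supplier shortage → the cross-dock fleet shortage
the cross-dock fleet shortage → the production line delay
the production line delay → the inbound production line stockout
Length: 3 steps.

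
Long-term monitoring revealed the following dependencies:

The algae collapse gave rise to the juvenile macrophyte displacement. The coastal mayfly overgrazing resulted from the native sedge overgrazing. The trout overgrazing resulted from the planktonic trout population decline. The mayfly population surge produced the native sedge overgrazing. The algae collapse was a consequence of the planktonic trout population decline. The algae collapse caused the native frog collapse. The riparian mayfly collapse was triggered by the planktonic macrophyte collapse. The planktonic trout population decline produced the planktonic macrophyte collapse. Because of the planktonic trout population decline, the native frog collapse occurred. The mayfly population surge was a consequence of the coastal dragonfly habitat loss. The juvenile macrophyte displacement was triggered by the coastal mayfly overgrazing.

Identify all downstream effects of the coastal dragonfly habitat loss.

Direct effects: the mayfly population surge.
2 steps out: the native sedge overgrazing.
3 steps out: the coastal mayfly overgrazing.
4 steps out: the juvenile macrophyte displacement.
Not reachable from it: the planktonic trout population decline, the algae collapse, the planktonic macrophyte collapse, the riparian mayfly collapse, the native frog collapse, the trout overgrazing.

the coastal mayfly overgrazing, the juvenile macrophyte displacement, the mayfly population surge, the native sedge overgrazing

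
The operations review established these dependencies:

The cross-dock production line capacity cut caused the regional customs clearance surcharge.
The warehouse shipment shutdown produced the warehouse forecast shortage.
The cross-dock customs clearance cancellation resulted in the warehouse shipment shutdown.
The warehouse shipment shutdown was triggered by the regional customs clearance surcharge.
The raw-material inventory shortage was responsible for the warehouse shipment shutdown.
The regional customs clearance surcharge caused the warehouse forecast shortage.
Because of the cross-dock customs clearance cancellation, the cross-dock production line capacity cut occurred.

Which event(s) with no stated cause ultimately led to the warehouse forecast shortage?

the cross-dock customs clearance cancellation, the raw-material inventory shortage

Tracing upstream from the warehouse forecast shortage: the warehouse forecast shortage ← the warehouse shipment shutdown ← the cross-dock customs clearance cancellation.
A separate upstream branch: the warehouse forecast shortage ← the warehouse shipment shutdown ← the raw-material inventory shortage.
Each of those chain origins has no stated cause.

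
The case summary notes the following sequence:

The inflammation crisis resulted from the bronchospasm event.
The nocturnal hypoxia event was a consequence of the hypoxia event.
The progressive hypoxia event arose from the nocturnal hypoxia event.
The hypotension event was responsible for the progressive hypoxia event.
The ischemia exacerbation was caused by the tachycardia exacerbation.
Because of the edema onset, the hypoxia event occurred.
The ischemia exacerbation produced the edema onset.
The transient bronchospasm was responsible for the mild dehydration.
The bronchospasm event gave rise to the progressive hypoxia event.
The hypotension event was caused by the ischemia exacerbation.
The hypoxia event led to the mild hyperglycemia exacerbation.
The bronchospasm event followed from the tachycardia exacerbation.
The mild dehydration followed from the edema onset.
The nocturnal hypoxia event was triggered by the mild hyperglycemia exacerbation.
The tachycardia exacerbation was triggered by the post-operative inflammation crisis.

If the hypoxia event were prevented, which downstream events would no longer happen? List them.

the mild hyperglycemia exacerbation, the nocturnal hypoxia event

Downstream of the hypoxia event: the mild hyperglycemia exacerbation, the nocturnal hypoxia event, the progressive hypoxia event.
Of those, still caused via another path: the progressive hypoxia event.
The remainder have no surviving cause.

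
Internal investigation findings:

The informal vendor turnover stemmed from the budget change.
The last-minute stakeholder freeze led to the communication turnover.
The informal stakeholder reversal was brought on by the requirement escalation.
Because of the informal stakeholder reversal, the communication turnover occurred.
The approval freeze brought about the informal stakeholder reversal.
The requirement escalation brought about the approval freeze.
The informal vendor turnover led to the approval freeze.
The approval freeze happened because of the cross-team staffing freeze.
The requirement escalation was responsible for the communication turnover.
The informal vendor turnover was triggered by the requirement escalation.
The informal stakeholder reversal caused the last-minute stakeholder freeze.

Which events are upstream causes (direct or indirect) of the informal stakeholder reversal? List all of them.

the approval freeze, the budget change, the cross-team staffing freeze, the informal vendor turnover, the requirement escalation

Immediate causes of the informal stakeholder reversal: the requirement escalation, the approval freeze.
Further upstream: the budget change, the cross-team staffing freeze, the informal vendor turnover.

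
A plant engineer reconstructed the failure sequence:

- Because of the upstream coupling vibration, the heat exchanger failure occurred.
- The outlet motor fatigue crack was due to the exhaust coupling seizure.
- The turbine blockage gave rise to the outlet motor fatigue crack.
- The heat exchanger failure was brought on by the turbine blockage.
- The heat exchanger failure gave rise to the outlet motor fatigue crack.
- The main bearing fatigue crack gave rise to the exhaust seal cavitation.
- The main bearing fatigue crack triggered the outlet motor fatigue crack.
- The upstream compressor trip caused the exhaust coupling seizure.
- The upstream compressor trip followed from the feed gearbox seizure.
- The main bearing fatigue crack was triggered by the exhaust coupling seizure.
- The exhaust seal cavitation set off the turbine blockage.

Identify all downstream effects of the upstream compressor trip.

the exhaust coupling seizure, the exhaust seal cavitation, the heat exchanger failure, the main bearing fatigue crack, the outlet motor fatigue crack, the turbine blockage

Direct effects: the exhaust coupling seizure.
2 steps out: the main bearing fatigue crack, the outlet motor fatigue crack.
3 steps out: the exhaust seal cavitation.
4 steps out: the turbine blockage.
5 steps out: the heat exchanger failure.
Not reachable from it: the feed gearbox seizure, the upstream coupling vibration.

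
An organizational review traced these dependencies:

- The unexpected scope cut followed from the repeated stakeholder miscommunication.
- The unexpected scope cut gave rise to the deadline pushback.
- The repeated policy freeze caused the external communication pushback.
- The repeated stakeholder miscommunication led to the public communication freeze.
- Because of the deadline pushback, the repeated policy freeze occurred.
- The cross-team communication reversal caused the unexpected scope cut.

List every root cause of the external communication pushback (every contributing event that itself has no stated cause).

the cross-team communication reversal, the repeated stakeholder miscommunication

Tracing upstream from the external communication pushback: the external communication pushback ← the repeated policy freeze ← the deadline pushback ← the unexpected scope cut ← the repeated stakeholder miscommunication.
A separate upstream branch: the external communication pushback ← the repeated policy freeze ← the deadline pushback ← the unexpected scope cut ← the cross-team communication reversal.
Each of those chain origins has no stated cause.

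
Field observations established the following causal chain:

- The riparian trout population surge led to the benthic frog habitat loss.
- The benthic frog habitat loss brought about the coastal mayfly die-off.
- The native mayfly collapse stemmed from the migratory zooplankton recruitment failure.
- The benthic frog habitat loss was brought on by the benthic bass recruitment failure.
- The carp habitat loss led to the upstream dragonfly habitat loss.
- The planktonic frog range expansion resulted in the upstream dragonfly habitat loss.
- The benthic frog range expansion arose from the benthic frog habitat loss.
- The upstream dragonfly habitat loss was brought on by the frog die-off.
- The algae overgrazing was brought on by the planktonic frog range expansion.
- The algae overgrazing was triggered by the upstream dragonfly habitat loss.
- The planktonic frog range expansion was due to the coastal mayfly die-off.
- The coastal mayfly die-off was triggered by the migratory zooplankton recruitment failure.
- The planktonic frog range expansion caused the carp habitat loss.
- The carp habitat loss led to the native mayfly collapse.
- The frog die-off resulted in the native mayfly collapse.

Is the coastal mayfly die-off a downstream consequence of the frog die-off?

The frog die-off leads to the native mayfly collapse, the upstream dragonfly habitat loss, the algae overgrazing; the coastal mayfly die-off is not among them.

No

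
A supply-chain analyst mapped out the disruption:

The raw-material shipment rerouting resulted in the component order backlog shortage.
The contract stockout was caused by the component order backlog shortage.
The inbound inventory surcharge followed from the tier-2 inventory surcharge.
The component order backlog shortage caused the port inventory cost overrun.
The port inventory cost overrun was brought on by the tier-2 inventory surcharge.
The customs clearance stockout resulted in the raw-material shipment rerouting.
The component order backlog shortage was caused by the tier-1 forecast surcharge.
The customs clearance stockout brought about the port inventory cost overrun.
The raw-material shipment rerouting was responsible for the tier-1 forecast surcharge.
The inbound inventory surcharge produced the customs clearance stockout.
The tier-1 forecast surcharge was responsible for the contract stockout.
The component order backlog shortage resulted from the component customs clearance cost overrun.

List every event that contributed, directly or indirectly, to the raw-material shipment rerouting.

the customs clearance stockout, the inbound inventory surcharge, the tier-2 inventory surcharge

Immediate cause of the raw-material shipment rerouting: the customs clearance stockout.
Further upstream: the tier-2 inventory surcharge, the inbound inventory surcharge.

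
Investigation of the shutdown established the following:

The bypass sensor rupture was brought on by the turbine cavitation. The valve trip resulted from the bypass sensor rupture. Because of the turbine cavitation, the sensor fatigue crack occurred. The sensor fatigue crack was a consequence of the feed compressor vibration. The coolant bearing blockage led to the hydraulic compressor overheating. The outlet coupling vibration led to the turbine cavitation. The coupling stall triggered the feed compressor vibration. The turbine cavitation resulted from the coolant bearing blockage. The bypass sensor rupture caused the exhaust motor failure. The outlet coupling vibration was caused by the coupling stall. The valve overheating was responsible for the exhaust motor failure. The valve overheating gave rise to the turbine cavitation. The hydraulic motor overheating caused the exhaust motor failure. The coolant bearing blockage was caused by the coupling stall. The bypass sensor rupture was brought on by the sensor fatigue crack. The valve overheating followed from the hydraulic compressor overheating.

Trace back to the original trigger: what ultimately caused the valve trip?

the coupling stall

Tracing upstream from the valve trip: the valve trip ← the bypass sensor rupture ← the turbine cavitation ← the coolant bearing blockage ← the coupling stall.
The coupling stall has no stated cause, so it is the root.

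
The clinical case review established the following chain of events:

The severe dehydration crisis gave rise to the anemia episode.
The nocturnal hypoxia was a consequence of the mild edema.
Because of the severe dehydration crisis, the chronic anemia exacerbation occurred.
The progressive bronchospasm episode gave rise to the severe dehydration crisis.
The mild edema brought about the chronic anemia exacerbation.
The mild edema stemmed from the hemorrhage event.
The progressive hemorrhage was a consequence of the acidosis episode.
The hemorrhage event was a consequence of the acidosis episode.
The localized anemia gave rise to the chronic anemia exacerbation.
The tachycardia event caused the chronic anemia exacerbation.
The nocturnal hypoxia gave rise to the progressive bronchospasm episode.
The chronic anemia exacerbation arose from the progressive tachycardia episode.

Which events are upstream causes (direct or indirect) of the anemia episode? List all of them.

Immediate cause of the anemia episode: the severe dehydration crisis.
Further upstream: the acidosis episode, the hemorrhage event, the mild edema, the nocturnal hypoxia, the progressive bronchospasm episode.

the acidosis episode, the hemorrhage event, the mild edema, the nocturnal hypoxia, the progressive bronchospasm episode, the severe dehydration crisis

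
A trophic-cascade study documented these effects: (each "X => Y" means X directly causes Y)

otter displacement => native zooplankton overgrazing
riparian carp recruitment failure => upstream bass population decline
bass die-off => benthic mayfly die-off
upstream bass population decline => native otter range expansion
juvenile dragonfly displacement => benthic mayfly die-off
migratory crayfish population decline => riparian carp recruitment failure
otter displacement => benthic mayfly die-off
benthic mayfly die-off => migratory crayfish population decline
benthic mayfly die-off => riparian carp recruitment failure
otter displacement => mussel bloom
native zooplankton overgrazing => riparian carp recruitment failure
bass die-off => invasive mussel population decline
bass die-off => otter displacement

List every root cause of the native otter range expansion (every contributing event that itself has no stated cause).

the bass die-off, the juvenile dragonfly displacement

Tracing upstream from the native otter range expansion: the native otter range expansion ← the upstream bass population decline ← the riparian carp recruitment failure ← the benthic mayfly die-off ← the bass die-off.
A separate upstream branch: the native otter range expansion ← the upstream bass population decline ← the riparian carp recruitment failure ← the benthic mayfly die-off ← the juvenile dragonfly displacement.
Each of those chain origins has no stated cause.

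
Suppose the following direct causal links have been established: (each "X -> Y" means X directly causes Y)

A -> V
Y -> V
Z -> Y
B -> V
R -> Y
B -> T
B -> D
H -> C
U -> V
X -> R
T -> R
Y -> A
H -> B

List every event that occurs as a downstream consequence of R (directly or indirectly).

Direct effects: Y.
2 steps out: A, V.
Not reachable from it: X, H, B, T, Z, D, U, C.

A, V, Y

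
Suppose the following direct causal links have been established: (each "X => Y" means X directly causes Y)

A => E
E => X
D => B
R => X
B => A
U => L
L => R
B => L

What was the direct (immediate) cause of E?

A

Upstream contributors include D, B, but only A feeds directly into E.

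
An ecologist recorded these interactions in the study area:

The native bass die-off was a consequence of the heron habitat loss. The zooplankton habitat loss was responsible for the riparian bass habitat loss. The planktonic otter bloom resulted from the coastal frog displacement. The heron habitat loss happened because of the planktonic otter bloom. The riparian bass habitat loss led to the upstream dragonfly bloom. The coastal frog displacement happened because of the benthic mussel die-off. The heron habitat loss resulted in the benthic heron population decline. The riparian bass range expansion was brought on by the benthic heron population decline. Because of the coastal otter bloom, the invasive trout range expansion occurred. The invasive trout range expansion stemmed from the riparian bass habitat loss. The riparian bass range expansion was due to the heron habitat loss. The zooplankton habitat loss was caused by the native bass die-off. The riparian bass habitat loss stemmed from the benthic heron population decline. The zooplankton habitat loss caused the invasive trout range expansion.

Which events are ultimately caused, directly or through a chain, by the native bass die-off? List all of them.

the invasive trout range expansion, the riparian bass habitat loss, the upstream dragonfly bloom, the zooplankton habitat loss

Direct effects: the zooplankton habitat loss.
2 steps out: the riparian bass habitat loss, the invasive trout range expansion.
3 steps out: the upstream dragonfly bloom.
Not reachable from it: the benthic mussel die-off, the coastal frog displacement, the planktonic otter bloom, the heron habitat loss, the benthic heron population decline, the riparian bass range expansion, the coastal otter bloom.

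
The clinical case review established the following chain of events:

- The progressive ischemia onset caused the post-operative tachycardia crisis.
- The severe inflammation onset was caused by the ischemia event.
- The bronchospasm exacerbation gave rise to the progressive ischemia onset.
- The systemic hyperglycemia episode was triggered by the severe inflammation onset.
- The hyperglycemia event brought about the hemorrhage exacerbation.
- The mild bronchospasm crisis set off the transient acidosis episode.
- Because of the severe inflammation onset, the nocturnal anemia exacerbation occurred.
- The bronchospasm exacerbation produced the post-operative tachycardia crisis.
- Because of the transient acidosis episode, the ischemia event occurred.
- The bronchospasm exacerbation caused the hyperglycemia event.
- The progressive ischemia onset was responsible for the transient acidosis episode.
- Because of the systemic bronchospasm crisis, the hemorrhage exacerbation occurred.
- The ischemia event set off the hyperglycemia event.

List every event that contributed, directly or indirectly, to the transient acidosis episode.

the bronchospasm exacerbation, the mild bronchospasm crisis, the progressive ischemia onset

Immediate causes of the transient acidosis episode: the progressive ischemia onset, the mild bronchospasm crisis.
Further upstream: the bronchospasm exacerbation.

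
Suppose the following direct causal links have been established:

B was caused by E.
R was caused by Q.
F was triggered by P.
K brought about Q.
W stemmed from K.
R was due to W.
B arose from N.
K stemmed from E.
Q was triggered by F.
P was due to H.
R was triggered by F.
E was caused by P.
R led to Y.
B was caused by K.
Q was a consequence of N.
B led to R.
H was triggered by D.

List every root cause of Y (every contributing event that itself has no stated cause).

Tracing upstream from Y: Y ← R ← F ← P ← H ← D.
A separate upstream branch: Y ← R ← Q ← N.
Each of those chain origins has no stated cause.

D, N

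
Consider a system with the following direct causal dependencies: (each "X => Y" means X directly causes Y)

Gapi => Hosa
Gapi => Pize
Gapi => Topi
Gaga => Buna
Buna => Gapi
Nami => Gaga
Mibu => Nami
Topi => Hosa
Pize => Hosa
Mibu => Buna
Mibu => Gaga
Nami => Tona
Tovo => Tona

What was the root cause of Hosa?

Mibu

Tracing upstream from Hosa: Hosa ← Gapi ← Buna ← Mibu.
Mibu has no stated cause, so it is the root.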